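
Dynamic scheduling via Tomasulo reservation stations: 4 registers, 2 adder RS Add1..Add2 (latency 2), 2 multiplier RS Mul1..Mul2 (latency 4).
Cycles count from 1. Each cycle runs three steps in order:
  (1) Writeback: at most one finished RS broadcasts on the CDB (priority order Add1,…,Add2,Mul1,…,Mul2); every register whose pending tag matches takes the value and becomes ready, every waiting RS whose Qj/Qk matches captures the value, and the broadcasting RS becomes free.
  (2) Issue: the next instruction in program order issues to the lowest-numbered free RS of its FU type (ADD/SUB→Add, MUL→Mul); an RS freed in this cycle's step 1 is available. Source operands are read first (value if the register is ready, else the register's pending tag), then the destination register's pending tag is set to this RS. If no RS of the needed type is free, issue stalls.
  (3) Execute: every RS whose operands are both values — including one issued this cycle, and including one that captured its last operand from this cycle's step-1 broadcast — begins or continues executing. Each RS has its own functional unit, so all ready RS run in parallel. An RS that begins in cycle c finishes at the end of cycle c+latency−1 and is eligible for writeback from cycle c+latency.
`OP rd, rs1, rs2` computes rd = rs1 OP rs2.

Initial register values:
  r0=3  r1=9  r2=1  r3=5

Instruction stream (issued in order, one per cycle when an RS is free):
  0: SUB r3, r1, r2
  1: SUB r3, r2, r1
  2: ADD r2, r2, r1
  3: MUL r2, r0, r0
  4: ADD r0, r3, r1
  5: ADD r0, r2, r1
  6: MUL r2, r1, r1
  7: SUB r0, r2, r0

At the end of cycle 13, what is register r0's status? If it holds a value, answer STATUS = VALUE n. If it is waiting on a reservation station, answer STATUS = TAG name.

STATUS = VALUE 63

cycle 1: issue SUB r3<-Add1 // r0:3,r1:9,r2:1,r3:Add1
cycle 2: issue SUB r3<-Add2 // r0:3,r1:9,r2:1,r3:Add2
cycle 3: CDB Add1=8; issue ADD r2<-Add1 // r0:3,r1:9,r2:Add1,r3:Add2
cycle 4: CDB Add2=-8; issue MUL r2<-Mul1 // r0:3,r1:9,r2:Mul1,r3:-8
cycle 5: CDB Add1=10; issue ADD r0<-Add1 // r0:Add1,r1:9,r2:Mul1,r3:-8
cycle 6: issue ADD r0<-Add2 // r0:Add2,r1:9,r2:Mul1,r3:-8
cycle 7: CDB Add1=1; issue MUL r2<-Mul2 // r0:Add2,r1:9,r2:Mul2,r3:-8
cycle 8: CDB Mul1=9; issue SUB r0<-Add1 // r0:Add1,r1:9,r2:Mul2,r3:-8
cycle 9: - // r0:Add1,r1:9,r2:Mul2,r3:-8
cycle 10: CDB Add2=18 // r0:Add1,r1:9,r2:Mul2,r3:-8
cycle 11: CDB Mul2=81 // r0:Add1,r1:9,r2:81,r3:-8
cycle 12: - // r0:Add1,r1:9,r2:81,r3:-8
cycle 13: CDB Add1=63 // r0:63,r1:9,r2:81,r3:-8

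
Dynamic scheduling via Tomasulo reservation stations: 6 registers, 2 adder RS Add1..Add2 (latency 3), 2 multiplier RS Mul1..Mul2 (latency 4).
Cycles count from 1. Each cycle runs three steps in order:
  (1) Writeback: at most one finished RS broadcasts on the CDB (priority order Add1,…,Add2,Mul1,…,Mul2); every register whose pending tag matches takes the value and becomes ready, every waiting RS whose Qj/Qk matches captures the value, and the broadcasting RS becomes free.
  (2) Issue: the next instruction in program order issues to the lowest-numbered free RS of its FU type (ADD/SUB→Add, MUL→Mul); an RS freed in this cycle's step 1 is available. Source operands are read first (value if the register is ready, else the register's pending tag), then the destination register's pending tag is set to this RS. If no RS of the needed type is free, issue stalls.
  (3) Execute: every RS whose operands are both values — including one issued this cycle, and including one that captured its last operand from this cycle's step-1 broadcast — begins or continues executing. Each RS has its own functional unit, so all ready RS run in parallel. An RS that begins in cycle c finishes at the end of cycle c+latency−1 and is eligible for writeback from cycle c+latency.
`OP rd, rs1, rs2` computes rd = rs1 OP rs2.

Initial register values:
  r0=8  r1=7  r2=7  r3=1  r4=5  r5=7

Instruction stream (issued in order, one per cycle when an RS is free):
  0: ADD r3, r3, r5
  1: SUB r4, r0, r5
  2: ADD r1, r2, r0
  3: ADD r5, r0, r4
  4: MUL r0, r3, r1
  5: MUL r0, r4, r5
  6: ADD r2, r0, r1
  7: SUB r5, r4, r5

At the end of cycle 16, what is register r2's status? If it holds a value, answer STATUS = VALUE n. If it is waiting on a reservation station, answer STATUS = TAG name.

STATUS = VALUE 24

c1: issue ADD r3<-Add1 | r0:8,r1:7,r2:7,r3:Add1,r4:5,r5:7
c2: issue SUB r4<-Add2 | r0:8,r1:7,r2:7,r3:Add1,r4:Add2,r5:7
c3: stall | r0:8,r1:7,r2:7,r3:Add1,r4:Add2,r5:7
c4: CDB Add1=8; issue ADD r1<-Add1 | r0:8,r1:Add1,r2:7,r3:8,r4:Add2,r5:7
c5: CDB Add2=1; issue ADD r5<-Add2 | r0:8,r1:Add1,r2:7,r3:8,r4:1,r5:Add2
c6: issue MUL r0<-Mul1 | r0:Mul1,r1:Add1,r2:7,r3:8,r4:1,r5:Add2
c7: CDB Add1=15; issue MUL r0<-Mul2 | r0:Mul2,r1:15,r2:7,r3:8,r4:1,r5:Add2
c8: CDB Add2=9; issue ADD r2<-Add1 | r0:Mul2,r1:15,r2:Add1,r3:8,r4:1,r5:9
c9: issue SUB r5<-Add2 | r0:Mul2,r1:15,r2:Add1,r3:8,r4:1,r5:Add2
c10: - | r0:Mul2,r1:15,r2:Add1,r3:8,r4:1,r5:Add2
c11: CDB Mul1=120 | r0:Mul2,r1:15,r2:Add1,r3:8,r4:1,r5:Add2
c12: CDB Add2=-8 | r0:Mul2,r1:15,r2:Add1,r3:8,r4:1,r5:-8
c13: CDB Mul2=9 | r0:9,r1:15,r2:Add1,r3:8,r4:1,r5:-8
c14: - | r0:9,r1:15,r2:Add1,r3:8,r4:1,r5:-8
c15: - | r0:9,r1:15,r2:Add1,r3:8,r4:1,r5:-8
c16: CDB Add1=24 | r0:9,r1:15,r2:24,r3:8,r4:1,r5:-8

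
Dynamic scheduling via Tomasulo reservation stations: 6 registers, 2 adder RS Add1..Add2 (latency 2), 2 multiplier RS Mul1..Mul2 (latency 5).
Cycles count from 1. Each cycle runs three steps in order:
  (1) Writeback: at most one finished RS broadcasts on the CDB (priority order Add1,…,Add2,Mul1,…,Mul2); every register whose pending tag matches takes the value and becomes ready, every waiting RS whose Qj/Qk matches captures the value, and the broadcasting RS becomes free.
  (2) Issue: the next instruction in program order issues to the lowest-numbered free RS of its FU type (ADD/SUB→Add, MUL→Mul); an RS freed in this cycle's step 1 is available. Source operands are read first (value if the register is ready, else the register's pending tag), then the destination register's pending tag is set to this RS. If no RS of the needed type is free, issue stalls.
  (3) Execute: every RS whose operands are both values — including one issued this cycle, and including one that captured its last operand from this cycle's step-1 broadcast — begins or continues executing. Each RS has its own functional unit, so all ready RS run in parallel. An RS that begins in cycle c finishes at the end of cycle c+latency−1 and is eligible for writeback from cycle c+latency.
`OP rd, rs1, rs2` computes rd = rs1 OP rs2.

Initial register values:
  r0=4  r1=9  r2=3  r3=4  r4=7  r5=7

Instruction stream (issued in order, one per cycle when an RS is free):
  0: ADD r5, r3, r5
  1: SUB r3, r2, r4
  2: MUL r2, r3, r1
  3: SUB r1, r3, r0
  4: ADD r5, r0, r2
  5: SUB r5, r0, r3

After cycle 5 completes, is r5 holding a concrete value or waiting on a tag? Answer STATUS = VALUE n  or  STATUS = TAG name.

STATUS = TAG Add2

  c1: issue ADD r5<-Add1  regs: r0:4,r1:9,r2:3,r3:4,r4:7,r5:Add1
  c2: issue SUB r3<-Add2  regs: r0:4,r1:9,r2:3,r3:Add2,r4:7,r5:Add1
  c3: CDB Add1=11; issue MUL r2<-Mul1  regs: r0:4,r1:9,r2:Mul1,r3:Add2,r4:7,r5:11
  c4: CDB Add2=-4; issue SUB r1<-Add1  regs: r0:4,r1:Add1,r2:Mul1,r3:-4,r4:7,r5:11
  c5: issue ADD r5<-Add2  regs: r0:4,r1:Add1,r2:Mul1,r3:-4,r4:7,r5:Add2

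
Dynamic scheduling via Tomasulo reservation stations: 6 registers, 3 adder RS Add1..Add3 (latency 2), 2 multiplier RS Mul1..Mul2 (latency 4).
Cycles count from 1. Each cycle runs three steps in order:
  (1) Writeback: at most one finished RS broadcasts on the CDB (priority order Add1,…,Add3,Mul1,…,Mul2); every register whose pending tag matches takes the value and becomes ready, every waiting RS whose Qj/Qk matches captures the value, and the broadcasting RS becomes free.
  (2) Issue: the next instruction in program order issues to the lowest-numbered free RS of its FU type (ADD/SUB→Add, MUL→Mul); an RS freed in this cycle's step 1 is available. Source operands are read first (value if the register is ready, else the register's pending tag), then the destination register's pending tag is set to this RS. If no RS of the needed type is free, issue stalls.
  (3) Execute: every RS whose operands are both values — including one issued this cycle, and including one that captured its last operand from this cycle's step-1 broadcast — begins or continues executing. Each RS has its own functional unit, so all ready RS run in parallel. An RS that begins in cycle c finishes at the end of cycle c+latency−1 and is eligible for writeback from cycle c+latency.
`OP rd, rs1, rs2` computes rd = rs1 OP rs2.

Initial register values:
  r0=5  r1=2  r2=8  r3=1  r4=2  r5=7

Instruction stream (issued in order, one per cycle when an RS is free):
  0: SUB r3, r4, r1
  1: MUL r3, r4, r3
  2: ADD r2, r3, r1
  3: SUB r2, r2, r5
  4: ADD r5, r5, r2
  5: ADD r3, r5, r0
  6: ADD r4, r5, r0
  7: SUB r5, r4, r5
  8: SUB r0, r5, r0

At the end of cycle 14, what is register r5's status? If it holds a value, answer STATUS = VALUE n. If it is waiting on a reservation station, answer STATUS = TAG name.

  c1: issue SUB r3<-Add1  regs: r0:5,r1:2,r2:8,r3:Add1,r4:2,r5:7
  c2: issue MUL r3<-Mul1  regs: r0:5,r1:2,r2:8,r3:Mul1,r4:2,r5:7
  c3: CDB Add1=0; issue ADD r2<-Add1  regs: r0:5,r1:2,r2:Add1,r3:Mul1,r4:2,r5:7
  c4: issue SUB r2<-Add2  regs: r0:5,r1:2,r2:Add2,r3:Mul1,r4:2,r5:7
  c5: issue ADD r5<-Add3  regs: r0:5,r1:2,r2:Add2,r3:Mul1,r4:2,r5:Add3
  c6: stall  regs: r0:5,r1:2,r2:Add2,r3:Mul1,r4:2,r5:Add3
  c7: CDB Mul1=0; stall  regs: r0:5,r1:2,r2:Add2,r3:0,r4:2,r5:Add3
  c8: stall  regs: r0:5,r1:2,r2:Add2,r3:0,r4:2,r5:Add3
  c9: CDB Add1=2; issue ADD r3<-Add1  regs: r0:5,r1:2,r2:Add2,r3:Add1,r4:2,r5:Add3
  c10: stall  regs: r0:5,r1:2,r2:Add2,r3:Add1,r4:2,r5:Add3
  c11: CDB Add2=-5; issue ADD r4<-Add2  regs: r0:5,r1:2,r2:-5,r3:Add1,r4:Add2,r5:Add3
  c12: stall  regs: r0:5,r1:2,r2:-5,r3:Add1,r4:Add2,r5:Add3
  c13: CDB Add3=2; issue SUB r5<-Add3  regs: r0:5,r1:2,r2:-5,r3:Add1,r4:Add2,r5:Add3
  c14: stall  regs: r0:5,r1:2,r2:-5,r3:Add1,r4:Add2,r5:Add3

STATUS = TAG Add3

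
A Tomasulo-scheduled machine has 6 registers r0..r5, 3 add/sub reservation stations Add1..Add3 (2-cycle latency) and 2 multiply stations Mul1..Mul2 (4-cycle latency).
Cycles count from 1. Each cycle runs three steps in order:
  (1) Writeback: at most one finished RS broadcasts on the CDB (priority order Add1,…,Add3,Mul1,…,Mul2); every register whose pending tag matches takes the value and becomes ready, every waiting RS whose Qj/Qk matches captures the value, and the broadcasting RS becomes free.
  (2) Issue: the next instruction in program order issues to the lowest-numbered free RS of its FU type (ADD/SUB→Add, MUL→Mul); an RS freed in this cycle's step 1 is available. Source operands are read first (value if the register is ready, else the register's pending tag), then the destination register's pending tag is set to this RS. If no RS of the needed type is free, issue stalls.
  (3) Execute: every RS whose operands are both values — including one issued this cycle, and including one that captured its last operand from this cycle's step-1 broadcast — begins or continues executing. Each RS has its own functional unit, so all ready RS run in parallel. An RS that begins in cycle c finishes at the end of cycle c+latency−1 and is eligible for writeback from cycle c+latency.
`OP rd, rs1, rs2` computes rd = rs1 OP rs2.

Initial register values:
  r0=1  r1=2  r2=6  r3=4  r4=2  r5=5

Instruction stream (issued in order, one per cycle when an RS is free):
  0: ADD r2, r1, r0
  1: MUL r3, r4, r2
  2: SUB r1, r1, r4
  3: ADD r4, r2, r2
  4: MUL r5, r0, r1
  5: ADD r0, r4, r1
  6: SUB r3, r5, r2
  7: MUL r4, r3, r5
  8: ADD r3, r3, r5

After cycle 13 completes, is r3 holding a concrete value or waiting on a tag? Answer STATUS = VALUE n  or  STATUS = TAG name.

cycle 1: issue ADD r2<-Add1 // r0:1,r1:2,r2:Add1,r3:4,r4:2,r5:5
cycle 2: issue MUL r3<-Mul1 // r0:1,r1:2,r2:Add1,r3:Mul1,r4:2,r5:5
cycle 3: CDB Add1=3; issue SUB r1<-Add1 // r0:1,r1:Add1,r2:3,r3:Mul1,r4:2,r5:5
cycle 4: issue ADD r4<-Add2 // r0:1,r1:Add1,r2:3,r3:Mul1,r4:Add2,r5:5
cycle 5: CDB Add1=0; issue MUL r5<-Mul2 // r0:1,r1:0,r2:3,r3:Mul1,r4:Add2,r5:Mul2
cycle 6: CDB Add2=6; issue ADD r0<-Add1 // r0:Add1,r1:0,r2:3,r3:Mul1,r4:6,r5:Mul2
cycle 7: CDB Mul1=6; issue SUB r3<-Add2 // r0:Add1,r1:0,r2:3,r3:Add2,r4:6,r5:Mul2
cycle 8: CDB Add1=6; issue MUL r4<-Mul1 // r0:6,r1:0,r2:3,r3:Add2,r4:Mul1,r5:Mul2
cycle 9: CDB Mul2=0; issue ADD r3<-Add1 // r0:6,r1:0,r2:3,r3:Add1,r4:Mul1,r5:0
cycle 10: - // r0:6,r1:0,r2:3,r3:Add1,r4:Mul1,r5:0
cycle 11: CDB Add2=-3 // r0:6,r1:0,r2:3,r3:Add1,r4:Mul1,r5:0
cycle 12: - // r0:6,r1:0,r2:3,r3:Add1,r4:Mul1,r5:0
cycle 13: CDB Add1=-3 // r0:6,r1:0,r2:3,r3:-3,r4:Mul1,r5:0

STATUS = VALUE -3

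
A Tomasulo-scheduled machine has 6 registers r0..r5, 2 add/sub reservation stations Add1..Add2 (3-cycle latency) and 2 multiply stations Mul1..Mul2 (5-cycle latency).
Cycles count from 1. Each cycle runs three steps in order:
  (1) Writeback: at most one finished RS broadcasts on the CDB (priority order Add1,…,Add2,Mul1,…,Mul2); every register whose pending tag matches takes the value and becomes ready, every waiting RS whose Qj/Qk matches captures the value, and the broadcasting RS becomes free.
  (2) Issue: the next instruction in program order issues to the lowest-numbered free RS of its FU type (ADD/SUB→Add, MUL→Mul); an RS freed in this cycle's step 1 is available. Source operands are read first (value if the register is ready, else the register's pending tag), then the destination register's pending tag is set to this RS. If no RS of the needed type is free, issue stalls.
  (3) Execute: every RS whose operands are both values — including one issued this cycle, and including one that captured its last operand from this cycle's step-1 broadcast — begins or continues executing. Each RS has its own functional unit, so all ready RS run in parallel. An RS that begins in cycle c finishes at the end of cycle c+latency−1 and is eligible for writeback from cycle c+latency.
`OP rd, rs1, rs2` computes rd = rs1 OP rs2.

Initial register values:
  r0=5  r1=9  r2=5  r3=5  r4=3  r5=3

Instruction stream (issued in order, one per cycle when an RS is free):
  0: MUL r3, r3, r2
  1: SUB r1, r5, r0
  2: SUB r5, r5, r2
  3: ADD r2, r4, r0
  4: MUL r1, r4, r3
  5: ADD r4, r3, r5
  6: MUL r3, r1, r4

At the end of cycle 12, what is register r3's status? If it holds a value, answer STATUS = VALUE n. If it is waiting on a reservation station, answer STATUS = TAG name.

cycle 1: issue MUL r3<-Mul1 // r0:5,r1:9,r2:5,r3:Mul1,r4:3,r5:3
cycle 2: issue SUB r1<-Add1 // r0:5,r1:Add1,r2:5,r3:Mul1,r4:3,r5:3
cycle 3: issue SUB r5<-Add2 // r0:5,r1:Add1,r2:5,r3:Mul1,r4:3,r5:Add2
cycle 4: stall // r0:5,r1:Add1,r2:5,r3:Mul1,r4:3,r5:Add2
cycle 5: CDB Add1=-2; issue ADD r2<-Add1 // r0:5,r1:-2,r2:Add1,r3:Mul1,r4:3,r5:Add2
cycle 6: CDB Add2=-2; issue MUL r1<-Mul2 // r0:5,r1:Mul2,r2:Add1,r3:Mul1,r4:3,r5:-2
cycle 7: CDB Mul1=25; issue ADD r4<-Add2 // r0:5,r1:Mul2,r2:Add1,r3:25,r4:Add2,r5:-2
cycle 8: CDB Add1=8; issue MUL r3<-Mul1 // r0:5,r1:Mul2,r2:8,r3:Mul1,r4:Add2,r5:-2
cycle 9: - // r0:5,r1:Mul2,r2:8,r3:Mul1,r4:Add2,r5:-2
cycle 10: CDB Add2=23 // r0:5,r1:Mul2,r2:8,r3:Mul1,r4:23,r5:-2
cycle 11: - // r0:5,r1:Mul2,r2:8,r3:Mul1,r4:23,r5:-2
cycle 12: CDB Mul2=75 // r0:5,r1:75,r2:8,r3:Mul1,r4:23,r5:-2

STATUS = TAG Mul1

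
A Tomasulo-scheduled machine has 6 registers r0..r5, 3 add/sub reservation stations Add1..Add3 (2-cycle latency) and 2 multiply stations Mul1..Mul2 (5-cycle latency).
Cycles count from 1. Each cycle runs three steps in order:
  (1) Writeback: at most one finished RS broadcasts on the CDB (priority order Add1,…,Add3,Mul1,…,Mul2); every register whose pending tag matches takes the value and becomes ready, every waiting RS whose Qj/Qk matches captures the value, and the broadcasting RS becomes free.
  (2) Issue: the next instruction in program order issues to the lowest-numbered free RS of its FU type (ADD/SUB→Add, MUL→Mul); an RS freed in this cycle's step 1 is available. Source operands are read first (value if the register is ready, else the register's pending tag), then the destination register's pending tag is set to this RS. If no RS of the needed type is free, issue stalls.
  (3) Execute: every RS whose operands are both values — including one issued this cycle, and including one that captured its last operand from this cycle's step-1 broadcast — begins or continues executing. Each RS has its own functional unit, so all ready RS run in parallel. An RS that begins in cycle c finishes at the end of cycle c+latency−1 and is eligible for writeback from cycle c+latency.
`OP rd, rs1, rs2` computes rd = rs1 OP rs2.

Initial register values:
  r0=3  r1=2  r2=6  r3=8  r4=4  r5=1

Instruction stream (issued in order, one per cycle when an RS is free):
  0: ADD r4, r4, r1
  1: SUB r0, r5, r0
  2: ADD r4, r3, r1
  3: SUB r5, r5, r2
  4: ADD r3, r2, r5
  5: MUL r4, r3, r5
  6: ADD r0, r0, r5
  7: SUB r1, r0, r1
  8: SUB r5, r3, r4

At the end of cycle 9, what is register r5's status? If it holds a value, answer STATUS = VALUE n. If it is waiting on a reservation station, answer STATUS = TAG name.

cycle 1: issue ADD r4<-Add1 // r0:3,r1:2,r2:6,r3:8,r4:Add1,r5:1
cycle 2: issue SUB r0<-Add2 // r0:Add2,r1:2,r2:6,r3:8,r4:Add1,r5:1
cycle 3: CDB Add1=6; issue ADD r4<-Add1 // r0:Add2,r1:2,r2:6,r3:8,r4:Add1,r5:1
cycle 4: CDB Add2=-2; issue SUB r5<-Add2 // r0:-2,r1:2,r2:6,r3:8,r4:Add1,r5:Add2
cycle 5: CDB Add1=10; issue ADD r3<-Add1 // r0:-2,r1:2,r2:6,r3:Add1,r4:10,r5:Add2
cycle 6: CDB Add2=-5; issue MUL r4<-Mul1 // r0:-2,r1:2,r2:6,r3:Add1,r4:Mul1,r5:-5
cycle 7: issue ADD r0<-Add2 // r0:Add2,r1:2,r2:6,r3:Add1,r4:Mul1,r5:-5
cycle 8: CDB Add1=1; issue SUB r1<-Add1 // r0:Add2,r1:Add1,r2:6,r3:1,r4:Mul1,r5:-5
cycle 9: CDB Add2=-7; issue SUB r5<-Add2 // r0:-7,r1:Add1,r2:6,r3:1,r4:Mul1,r5:Add2

STATUS = TAG Add2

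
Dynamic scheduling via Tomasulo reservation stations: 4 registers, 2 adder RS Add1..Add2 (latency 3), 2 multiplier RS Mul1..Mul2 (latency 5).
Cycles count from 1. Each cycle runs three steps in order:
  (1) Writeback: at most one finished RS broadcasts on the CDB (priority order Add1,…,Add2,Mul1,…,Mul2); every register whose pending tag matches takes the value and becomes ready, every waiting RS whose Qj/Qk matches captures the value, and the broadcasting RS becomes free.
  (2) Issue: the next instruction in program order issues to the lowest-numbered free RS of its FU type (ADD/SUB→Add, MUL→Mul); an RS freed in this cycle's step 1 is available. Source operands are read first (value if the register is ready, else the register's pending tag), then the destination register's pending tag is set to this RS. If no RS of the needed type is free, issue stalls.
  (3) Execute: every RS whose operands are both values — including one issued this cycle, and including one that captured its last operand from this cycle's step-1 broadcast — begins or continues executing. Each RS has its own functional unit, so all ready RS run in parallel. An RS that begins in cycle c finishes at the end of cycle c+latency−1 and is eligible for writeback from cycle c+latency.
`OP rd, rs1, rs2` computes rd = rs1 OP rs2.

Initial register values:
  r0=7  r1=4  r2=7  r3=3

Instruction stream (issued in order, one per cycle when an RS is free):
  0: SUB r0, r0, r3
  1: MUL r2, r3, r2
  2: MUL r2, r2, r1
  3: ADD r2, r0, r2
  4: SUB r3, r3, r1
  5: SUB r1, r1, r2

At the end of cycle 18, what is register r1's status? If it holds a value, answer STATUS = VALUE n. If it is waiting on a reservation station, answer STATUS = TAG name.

STATUS = VALUE -84

cycle 1: issue SUB r0<-Add1 // r0:Add1,r1:4,r2:7,r3:3
cycle 2: issue MUL r2<-Mul1 // r0:Add1,r1:4,r2:Mul1,r3:3
cycle 3: issue MUL r2<-Mul2 // r0:Add1,r1:4,r2:Mul2,r3:3
cycle 4: CDB Add1=4; issue ADD r2<-Add1 // r0:4,r1:4,r2:Add1,r3:3
cycle 5: issue SUB r3<-Add2 // r0:4,r1:4,r2:Add1,r3:Add2
cycle 6: stall // r0:4,r1:4,r2:Add1,r3:Add2
cycle 7: CDB Mul1=21; stall // r0:4,r1:4,r2:Add1,r3:Add2
cycle 8: CDB Add2=-1; issue SUB r1<-Add2 // r0:4,r1:Add2,r2:Add1,r3:-1
cycle 9: - // r0:4,r1:Add2,r2:Add1,r3:-1
cycle 10: - // r0:4,r1:Add2,r2:Add1,r3:-1
cycle 11: - // r0:4,r1:Add2,r2:Add1,r3:-1
cycle 12: CDB Mul2=84 // r0:4,r1:Add2,r2:Add1,r3:-1
cycle 13: - // r0:4,r1:Add2,r2:Add1,r3:-1
cycle 14: - // r0:4,r1:Add2,r2:Add1,r3:-1
cycle 15: CDB Add1=88 // r0:4,r1:Add2,r2:88,r3:-1
cycle 16: - // r0:4,r1:Add2,r2:88,r3:-1
cycle 17: - // r0:4,r1:Add2,r2:88,r3:-1
cycle 18: CDB Add2=-84 // r0:4,r1:-84,r2:88,r3:-1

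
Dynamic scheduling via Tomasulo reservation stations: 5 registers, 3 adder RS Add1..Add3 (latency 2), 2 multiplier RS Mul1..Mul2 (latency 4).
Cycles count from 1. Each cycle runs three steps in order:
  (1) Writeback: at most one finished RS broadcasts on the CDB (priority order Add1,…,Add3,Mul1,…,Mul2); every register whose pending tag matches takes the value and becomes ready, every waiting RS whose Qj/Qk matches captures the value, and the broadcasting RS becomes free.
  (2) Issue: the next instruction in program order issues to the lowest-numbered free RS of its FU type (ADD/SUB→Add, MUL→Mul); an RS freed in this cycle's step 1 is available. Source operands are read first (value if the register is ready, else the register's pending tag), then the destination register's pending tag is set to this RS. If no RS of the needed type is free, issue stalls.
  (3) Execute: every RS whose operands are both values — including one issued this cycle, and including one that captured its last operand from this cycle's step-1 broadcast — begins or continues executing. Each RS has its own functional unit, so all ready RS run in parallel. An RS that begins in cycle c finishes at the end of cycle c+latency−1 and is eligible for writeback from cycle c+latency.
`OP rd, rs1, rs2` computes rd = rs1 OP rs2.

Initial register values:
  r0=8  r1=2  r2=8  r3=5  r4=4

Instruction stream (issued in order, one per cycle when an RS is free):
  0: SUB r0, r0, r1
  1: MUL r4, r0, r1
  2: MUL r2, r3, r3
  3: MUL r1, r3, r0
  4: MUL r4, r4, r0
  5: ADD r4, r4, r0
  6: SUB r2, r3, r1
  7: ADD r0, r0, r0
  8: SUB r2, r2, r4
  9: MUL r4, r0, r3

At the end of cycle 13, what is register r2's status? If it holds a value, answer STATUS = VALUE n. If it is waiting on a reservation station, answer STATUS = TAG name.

STATUS = TAG Add2

c1: issue SUB r0<-Add1 | r0:Add1,r1:2,r2:8,r3:5,r4:4
c2: issue MUL r4<-Mul1 | r0:Add1,r1:2,r2:8,r3:5,r4:Mul1
c3: CDB Add1=6; issue MUL r2<-Mul2 | r0:6,r1:2,r2:Mul2,r3:5,r4:Mul1
c4: stall | r0:6,r1:2,r2:Mul2,r3:5,r4:Mul1
c5: stall | r0:6,r1:2,r2:Mul2,r3:5,r4:Mul1
c6: stall | r0:6,r1:2,r2:Mul2,r3:5,r4:Mul1
c7: CDB Mul1=12; issue MUL r1<-Mul1 | r0:6,r1:Mul1,r2:Mul2,r3:5,r4:12
c8: CDB Mul2=25; issue MUL r4<-Mul2 | r0:6,r1:Mul1,r2:25,r3:5,r4:Mul2
c9: issue ADD r4<-Add1 | r0:6,r1:Mul1,r2:25,r3:5,r4:Add1
c10: issue SUB r2<-Add2 | r0:6,r1:Mul1,r2:Add2,r3:5,r4:Add1
c11: CDB Mul1=30; issue ADD r0<-Add3 | r0:Add3,r1:30,r2:Add2,r3:5,r4:Add1
c12: CDB Mul2=72; stall | r0:Add3,r1:30,r2:Add2,r3:5,r4:Add1
c13: CDB Add2=-25; issue SUB r2<-Add2 | r0:Add3,r1:30,r2:Add2,r3:5,r4:Add1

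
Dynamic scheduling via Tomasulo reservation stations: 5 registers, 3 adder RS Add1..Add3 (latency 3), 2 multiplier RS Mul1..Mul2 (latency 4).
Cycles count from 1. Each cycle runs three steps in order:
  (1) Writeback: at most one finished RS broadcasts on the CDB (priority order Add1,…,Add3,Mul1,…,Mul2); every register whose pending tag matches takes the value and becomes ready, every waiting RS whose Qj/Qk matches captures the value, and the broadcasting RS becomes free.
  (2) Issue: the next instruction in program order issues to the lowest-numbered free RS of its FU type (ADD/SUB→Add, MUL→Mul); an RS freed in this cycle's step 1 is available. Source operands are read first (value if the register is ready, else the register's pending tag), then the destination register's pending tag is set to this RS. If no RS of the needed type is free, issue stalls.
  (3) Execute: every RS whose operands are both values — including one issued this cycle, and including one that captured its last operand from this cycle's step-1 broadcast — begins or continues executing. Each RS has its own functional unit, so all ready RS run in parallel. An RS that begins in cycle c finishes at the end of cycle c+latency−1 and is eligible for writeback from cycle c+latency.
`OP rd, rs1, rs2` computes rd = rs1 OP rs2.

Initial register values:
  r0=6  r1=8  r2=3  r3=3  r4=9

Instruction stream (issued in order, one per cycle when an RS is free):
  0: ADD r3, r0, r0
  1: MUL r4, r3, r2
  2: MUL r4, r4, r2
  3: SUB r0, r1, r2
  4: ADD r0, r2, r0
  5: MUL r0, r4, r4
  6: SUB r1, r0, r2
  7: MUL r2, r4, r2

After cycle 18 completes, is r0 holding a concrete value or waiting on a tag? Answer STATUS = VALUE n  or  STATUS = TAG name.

STATUS = VALUE 11664

c1: issue ADD r3<-Add1 | r0:6,r1:8,r2:3,r3:Add1,r4:9
c2: issue MUL r4<-Mul1 | r0:6,r1:8,r2:3,r3:Add1,r4:Mul1
c3: issue MUL r4<-Mul2 | r0:6,r1:8,r2:3,r3:Add1,r4:Mul2
c4: CDB Add1=12; issue SUB r0<-Add1 | r0:Add1,r1:8,r2:3,r3:12,r4:Mul2
c5: issue ADD r0<-Add2 | r0:Add2,r1:8,r2:3,r3:12,r4:Mul2
c6: stall | r0:Add2,r1:8,r2:3,r3:12,r4:Mul2
c7: CDB Add1=5; stall | r0:Add2,r1:8,r2:3,r3:12,r4:Mul2
c8: CDB Mul1=36; issue MUL r0<-Mul1 | r0:Mul1,r1:8,r2:3,r3:12,r4:Mul2
c9: issue SUB r1<-Add1 | r0:Mul1,r1:Add1,r2:3,r3:12,r4:Mul2
c10: CDB Add2=8; stall | r0:Mul1,r1:Add1,r2:3,r3:12,r4:Mul2
c11: stall | r0:Mul1,r1:Add1,r2:3,r3:12,r4:Mul2
c12: CDB Mul2=108; issue MUL r2<-Mul2 | r0:Mul1,r1:Add1,r2:Mul2,r3:12,r4:108
c13: - | r0:Mul1,r1:Add1,r2:Mul2,r3:12,r4:108
c14: - | r0:Mul1,r1:Add1,r2:Mul2,r3:12,r4:108
c15: - | r0:Mul1,r1:Add1,r2:Mul2,r3:12,r4:108
c16: CDB Mul1=11664 | r0:11664,r1:Add1,r2:Mul2,r3:12,r4:108
c17: CDB Mul2=324 | r0:11664,r1:Add1,r2:324,r3:12,r4:108
c18: - | r0:11664,r1:Add1,r2:324,r3:12,r4:108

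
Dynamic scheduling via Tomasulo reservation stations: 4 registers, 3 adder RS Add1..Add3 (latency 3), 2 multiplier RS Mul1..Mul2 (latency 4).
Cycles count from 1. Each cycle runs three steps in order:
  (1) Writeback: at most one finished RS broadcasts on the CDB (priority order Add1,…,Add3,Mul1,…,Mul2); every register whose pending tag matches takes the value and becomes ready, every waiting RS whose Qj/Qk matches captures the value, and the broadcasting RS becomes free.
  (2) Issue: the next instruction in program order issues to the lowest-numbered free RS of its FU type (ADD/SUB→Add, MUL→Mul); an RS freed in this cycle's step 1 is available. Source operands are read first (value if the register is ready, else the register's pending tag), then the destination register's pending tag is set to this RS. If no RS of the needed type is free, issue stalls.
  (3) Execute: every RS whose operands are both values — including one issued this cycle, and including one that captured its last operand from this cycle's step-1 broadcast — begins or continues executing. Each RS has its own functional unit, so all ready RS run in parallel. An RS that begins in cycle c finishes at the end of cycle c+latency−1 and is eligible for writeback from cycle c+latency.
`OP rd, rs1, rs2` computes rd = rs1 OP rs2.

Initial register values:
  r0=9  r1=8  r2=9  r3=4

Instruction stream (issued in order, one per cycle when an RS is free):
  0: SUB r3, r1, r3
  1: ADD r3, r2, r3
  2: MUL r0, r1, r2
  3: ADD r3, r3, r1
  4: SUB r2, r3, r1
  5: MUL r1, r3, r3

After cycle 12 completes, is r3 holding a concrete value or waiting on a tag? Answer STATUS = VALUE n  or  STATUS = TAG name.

cycle 1: issue SUB r3<-Add1 // r0:9,r1:8,r2:9,r3:Add1
cycle 2: issue ADD r3<-Add2 // r0:9,r1:8,r2:9,r3:Add2
cycle 3: issue MUL r0<-Mul1 // r0:Mul1,r1:8,r2:9,r3:Add2
cycle 4: CDB Add1=4; issue ADD r3<-Add1 // r0:Mul1,r1:8,r2:9,r3:Add1
cycle 5: issue SUB r2<-Add3 // r0:Mul1,r1:8,r2:Add3,r3:Add1
cycle 6: issue MUL r1<-Mul2 // r0:Mul1,r1:Mul2,r2:Add3,r3:Add1
cycle 7: CDB Add2=13 // r0:Mul1,r1:Mul2,r2:Add3,r3:Add1
cycle 8: CDB Mul1=72 // r0:72,r1:Mul2,r2:Add3,r3:Add1
cycle 9: - // r0:72,r1:Mul2,r2:Add3,r3:Add1
cycle 10: CDB Add1=21 // r0:72,r1:Mul2,r2:Add3,r3:21
cycle 11: - // r0:72,r1:Mul2,r2:Add3,r3:21
cycle 12: - // r0:72,r1:Mul2,r2:Add3,r3:21

STATUS = VALUE 21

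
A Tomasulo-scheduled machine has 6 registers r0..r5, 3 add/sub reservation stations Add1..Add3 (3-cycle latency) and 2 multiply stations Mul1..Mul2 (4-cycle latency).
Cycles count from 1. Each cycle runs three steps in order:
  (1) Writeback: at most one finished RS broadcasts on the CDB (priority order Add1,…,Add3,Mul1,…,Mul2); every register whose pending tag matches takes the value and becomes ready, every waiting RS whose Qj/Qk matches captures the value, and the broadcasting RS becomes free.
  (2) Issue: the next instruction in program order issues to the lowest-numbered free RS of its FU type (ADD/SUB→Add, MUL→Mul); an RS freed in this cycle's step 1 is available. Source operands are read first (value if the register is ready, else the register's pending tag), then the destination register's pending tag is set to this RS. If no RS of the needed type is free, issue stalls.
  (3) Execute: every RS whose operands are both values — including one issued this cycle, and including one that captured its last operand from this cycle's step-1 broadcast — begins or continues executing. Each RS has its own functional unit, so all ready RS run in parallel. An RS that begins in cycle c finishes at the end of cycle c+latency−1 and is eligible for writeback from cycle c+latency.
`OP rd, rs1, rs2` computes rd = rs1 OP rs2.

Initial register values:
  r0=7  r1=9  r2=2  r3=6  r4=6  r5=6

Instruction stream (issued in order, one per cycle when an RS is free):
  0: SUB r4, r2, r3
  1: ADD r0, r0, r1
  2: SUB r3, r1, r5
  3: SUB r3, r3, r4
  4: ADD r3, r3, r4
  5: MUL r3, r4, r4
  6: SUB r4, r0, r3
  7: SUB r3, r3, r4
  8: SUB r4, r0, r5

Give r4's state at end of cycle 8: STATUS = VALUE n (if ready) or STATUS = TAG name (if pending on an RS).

c1: issue SUB r4<-Add1 | r0:7,r1:9,r2:2,r3:6,r4:Add1,r5:6
c2: issue ADD r0<-Add2 | r0:Add2,r1:9,r2:2,r3:6,r4:Add1,r5:6
c3: issue SUB r3<-Add3 | r0:Add2,r1:9,r2:2,r3:Add3,r4:Add1,r5:6
c4: CDB Add1=-4; issue SUB r3<-Add1 | r0:Add2,r1:9,r2:2,r3:Add1,r4:-4,r5:6
c5: CDB Add2=16; issue ADD r3<-Add2 | r0:16,r1:9,r2:2,r3:Add2,r4:-4,r5:6
c6: CDB Add3=3; issue MUL r3<-Mul1 | r0:16,r1:9,r2:2,r3:Mul1,r4:-4,r5:6
c7: issue SUB r4<-Add3 | r0:16,r1:9,r2:2,r3:Mul1,r4:Add3,r5:6
c8: stall | r0:16,r1:9,r2:2,r3:Mul1,r4:Add3,r5:6

STATUS = TAG Add3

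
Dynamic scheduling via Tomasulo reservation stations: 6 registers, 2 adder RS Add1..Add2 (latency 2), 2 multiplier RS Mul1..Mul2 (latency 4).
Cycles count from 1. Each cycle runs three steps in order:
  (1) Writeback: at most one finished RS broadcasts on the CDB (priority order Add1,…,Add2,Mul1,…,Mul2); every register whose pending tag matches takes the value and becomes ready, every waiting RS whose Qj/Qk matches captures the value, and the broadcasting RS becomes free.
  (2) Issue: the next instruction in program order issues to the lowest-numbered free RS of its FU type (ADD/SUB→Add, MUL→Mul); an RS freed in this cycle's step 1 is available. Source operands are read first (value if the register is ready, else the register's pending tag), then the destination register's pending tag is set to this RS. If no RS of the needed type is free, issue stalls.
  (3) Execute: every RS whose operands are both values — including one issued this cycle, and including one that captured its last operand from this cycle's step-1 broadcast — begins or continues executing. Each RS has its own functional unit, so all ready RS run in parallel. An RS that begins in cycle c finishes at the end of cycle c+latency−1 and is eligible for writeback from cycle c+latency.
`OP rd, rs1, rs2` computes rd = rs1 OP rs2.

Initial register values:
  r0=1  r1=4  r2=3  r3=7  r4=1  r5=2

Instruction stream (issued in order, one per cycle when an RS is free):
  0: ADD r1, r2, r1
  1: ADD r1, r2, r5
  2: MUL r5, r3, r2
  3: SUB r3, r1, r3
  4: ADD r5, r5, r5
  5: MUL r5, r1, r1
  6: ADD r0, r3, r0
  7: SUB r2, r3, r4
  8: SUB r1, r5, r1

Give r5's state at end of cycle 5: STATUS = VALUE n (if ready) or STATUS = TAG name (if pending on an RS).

c1: issue ADD r1<-Add1 | r0:1,r1:Add1,r2:3,r3:7,r4:1,r5:2
c2: issue ADD r1<-Add2 | r0:1,r1:Add2,r2:3,r3:7,r4:1,r5:2
c3: CDB Add1=7; issue MUL r5<-Mul1 | r0:1,r1:Add2,r2:3,r3:7,r4:1,r5:Mul1
c4: CDB Add2=5; issue SUB r3<-Add1 | r0:1,r1:5,r2:3,r3:Add1,r4:1,r5:Mul1
c5: issue ADD r5<-Add2 | r0:1,r1:5,r2:3,r3:Add1,r4:1,r5:Add2

STATUS = TAG Add2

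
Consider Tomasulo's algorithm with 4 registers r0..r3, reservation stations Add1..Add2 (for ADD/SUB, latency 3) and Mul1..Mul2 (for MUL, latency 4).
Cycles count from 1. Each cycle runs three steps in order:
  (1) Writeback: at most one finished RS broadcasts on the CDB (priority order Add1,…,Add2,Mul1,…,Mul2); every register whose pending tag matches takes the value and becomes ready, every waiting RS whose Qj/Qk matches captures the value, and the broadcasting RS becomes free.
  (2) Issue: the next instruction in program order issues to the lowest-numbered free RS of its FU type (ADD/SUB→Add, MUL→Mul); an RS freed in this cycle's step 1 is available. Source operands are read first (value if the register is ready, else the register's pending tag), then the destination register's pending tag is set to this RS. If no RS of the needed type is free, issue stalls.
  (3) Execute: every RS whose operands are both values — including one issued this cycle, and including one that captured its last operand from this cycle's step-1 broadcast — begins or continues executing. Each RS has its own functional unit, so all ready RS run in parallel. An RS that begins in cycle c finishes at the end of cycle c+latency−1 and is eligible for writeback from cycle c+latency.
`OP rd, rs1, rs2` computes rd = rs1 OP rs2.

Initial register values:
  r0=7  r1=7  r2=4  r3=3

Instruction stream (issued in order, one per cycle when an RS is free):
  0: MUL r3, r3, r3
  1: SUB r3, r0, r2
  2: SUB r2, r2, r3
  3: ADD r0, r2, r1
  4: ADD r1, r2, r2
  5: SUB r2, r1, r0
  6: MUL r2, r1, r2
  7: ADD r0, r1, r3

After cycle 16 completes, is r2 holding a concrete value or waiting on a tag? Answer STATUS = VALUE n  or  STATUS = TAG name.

STATUS = TAG Mul1

cycle 1: issue MUL r3<-Mul1 // r0:7,r1:7,r2:4,r3:Mul1
cycle 2: issue SUB r3<-Add1 // r0:7,r1:7,r2:4,r3:Add1
cycle 3: issue SUB r2<-Add2 // r0:7,r1:7,r2:Add2,r3:Add1
cycle 4: stall // r0:7,r1:7,r2:Add2,r3:Add1
cycle 5: CDB Add1=3; issue ADD r0<-Add1 // r0:Add1,r1:7,r2:Add2,r3:3
cycle 6: CDB Mul1=9; stall // r0:Add1,r1:7,r2:Add2,r3:3
cycle 7: stall // r0:Add1,r1:7,r2:Add2,r3:3
cycle 8: CDB Add2=1; issue ADD r1<-Add2 // r0:Add1,r1:Add2,r2:1,r3:3
cycle 9: stall // r0:Add1,r1:Add2,r2:1,r3:3
cycle 10: stall // r0:Add1,r1:Add2,r2:1,r3:3
cycle 11: CDB Add1=8; issue SUB r2<-Add1 // r0:8,r1:Add2,r2:Add1,r3:3
cycle 12: CDB Add2=2; issue MUL r2<-Mul1 // r0:8,r1:2,r2:Mul1,r3:3
cycle 13: issue ADD r0<-Add2 // r0:Add2,r1:2,r2:Mul1,r3:3
cycle 14: - // r0:Add2,r1:2,r2:Mul1,r3:3
cycle 15: CDB Add1=-6 // r0:Add2,r1:2,r2:Mul1,r3:3
cycle 16: CDB Add2=5 // r0:5,r1:2,r2:Mul1,r3:3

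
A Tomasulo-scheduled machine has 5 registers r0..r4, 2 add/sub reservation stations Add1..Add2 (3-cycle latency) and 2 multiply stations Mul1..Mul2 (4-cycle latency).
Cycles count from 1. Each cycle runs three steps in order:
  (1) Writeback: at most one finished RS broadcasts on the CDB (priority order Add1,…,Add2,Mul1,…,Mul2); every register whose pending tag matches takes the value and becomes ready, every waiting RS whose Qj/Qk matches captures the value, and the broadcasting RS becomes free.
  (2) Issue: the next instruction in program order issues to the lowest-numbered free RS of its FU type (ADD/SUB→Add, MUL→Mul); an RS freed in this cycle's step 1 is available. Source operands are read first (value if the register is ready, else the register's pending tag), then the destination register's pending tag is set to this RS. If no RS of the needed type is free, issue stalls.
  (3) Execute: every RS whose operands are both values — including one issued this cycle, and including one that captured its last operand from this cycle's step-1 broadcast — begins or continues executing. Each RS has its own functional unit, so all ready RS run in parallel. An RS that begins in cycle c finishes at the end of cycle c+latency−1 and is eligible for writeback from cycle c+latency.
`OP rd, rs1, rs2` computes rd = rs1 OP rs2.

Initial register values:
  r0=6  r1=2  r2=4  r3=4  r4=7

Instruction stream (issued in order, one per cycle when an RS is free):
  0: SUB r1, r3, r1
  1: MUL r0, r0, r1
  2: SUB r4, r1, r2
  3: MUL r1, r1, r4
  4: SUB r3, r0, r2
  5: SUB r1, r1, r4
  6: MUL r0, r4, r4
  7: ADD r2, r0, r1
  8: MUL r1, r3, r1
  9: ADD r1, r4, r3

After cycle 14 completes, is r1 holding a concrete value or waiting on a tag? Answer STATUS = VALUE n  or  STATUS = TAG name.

  c1: issue SUB r1<-Add1  regs: r0:6,r1:Add1,r2:4,r3:4,r4:7
  c2: issue MUL r0<-Mul1  regs: r0:Mul1,r1:Add1,r2:4,r3:4,r4:7
  c3: issue SUB r4<-Add2  regs: r0:Mul1,r1:Add1,r2:4,r3:4,r4:Add2
  c4: CDB Add1=2; issue MUL r1<-Mul2  regs: r0:Mul1,r1:Mul2,r2:4,r3:4,r4:Add2
  c5: issue SUB r3<-Add1  regs: r0:Mul1,r1:Mul2,r2:4,r3:Add1,r4:Add2
  c6: stall  regs: r0:Mul1,r1:Mul2,r2:4,r3:Add1,r4:Add2
  c7: CDB Add2=-2; issue SUB r1<-Add2  regs: r0:Mul1,r1:Add2,r2:4,r3:Add1,r4:-2
  c8: CDB Mul1=12; issue MUL r0<-Mul1  regs: r0:Mul1,r1:Add2,r2:4,r3:Add1,r4:-2
  c9: stall  regs: r0:Mul1,r1:Add2,r2:4,r3:Add1,r4:-2
  c10: stall  regs: r0:Mul1,r1:Add2,r2:4,r3:Add1,r4:-2
  c11: CDB Add1=8; issue ADD r2<-Add1  regs: r0:Mul1,r1:Add2,r2:Add1,r3:8,r4:-2
  c12: CDB Mul1=4; issue MUL r1<-Mul1  regs: r0:4,r1:Mul1,r2:Add1,r3:8,r4:-2
  c13: CDB Mul2=-4; stall  regs: r0:4,r1:Mul1,r2:Add1,r3:8,r4:-2
  c14: stall  regs: r0:4,r1:Mul1,r2:Add1,r3:8,r4:-2

STATUS = TAG Mul1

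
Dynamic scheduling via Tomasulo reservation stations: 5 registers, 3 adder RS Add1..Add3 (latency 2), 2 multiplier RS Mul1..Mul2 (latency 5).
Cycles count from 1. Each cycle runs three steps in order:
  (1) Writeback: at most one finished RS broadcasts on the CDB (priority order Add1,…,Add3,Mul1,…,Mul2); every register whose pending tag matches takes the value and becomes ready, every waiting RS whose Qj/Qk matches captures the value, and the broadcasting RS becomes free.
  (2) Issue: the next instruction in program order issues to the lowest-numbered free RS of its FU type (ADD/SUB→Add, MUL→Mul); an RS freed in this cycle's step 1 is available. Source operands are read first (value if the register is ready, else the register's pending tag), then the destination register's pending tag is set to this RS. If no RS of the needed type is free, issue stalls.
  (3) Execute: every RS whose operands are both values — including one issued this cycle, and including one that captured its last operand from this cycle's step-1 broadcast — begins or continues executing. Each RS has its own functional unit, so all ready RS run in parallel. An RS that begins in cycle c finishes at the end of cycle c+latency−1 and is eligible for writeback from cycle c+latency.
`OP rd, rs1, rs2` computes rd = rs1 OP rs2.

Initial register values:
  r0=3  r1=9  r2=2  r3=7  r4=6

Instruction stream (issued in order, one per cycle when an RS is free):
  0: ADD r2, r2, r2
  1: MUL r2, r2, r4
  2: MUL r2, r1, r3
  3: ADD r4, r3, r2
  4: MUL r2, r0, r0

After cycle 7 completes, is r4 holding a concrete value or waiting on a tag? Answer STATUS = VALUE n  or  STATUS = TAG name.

STATUS = TAG Add1

  c1: issue ADD r2<-Add1  regs: r0:3,r1:9,r2:Add1,r3:7,r4:6
  c2: issue MUL r2<-Mul1  regs: r0:3,r1:9,r2:Mul1,r3:7,r4:6
  c3: CDB Add1=4; issue MUL r2<-Mul2  regs: r0:3,r1:9,r2:Mul2,r3:7,r4:6
  c4: issue ADD r4<-Add1  regs: r0:3,r1:9,r2:Mul2,r3:7,r4:Add1
  c5: stall  regs: r0:3,r1:9,r2:Mul2,r3:7,r4:Add1
  c6: stall  regs: r0:3,r1:9,r2:Mul2,r3:7,r4:Add1
  c7: stall  regs: r0:3,r1:9,r2:Mul2,r3:7,r4:Add1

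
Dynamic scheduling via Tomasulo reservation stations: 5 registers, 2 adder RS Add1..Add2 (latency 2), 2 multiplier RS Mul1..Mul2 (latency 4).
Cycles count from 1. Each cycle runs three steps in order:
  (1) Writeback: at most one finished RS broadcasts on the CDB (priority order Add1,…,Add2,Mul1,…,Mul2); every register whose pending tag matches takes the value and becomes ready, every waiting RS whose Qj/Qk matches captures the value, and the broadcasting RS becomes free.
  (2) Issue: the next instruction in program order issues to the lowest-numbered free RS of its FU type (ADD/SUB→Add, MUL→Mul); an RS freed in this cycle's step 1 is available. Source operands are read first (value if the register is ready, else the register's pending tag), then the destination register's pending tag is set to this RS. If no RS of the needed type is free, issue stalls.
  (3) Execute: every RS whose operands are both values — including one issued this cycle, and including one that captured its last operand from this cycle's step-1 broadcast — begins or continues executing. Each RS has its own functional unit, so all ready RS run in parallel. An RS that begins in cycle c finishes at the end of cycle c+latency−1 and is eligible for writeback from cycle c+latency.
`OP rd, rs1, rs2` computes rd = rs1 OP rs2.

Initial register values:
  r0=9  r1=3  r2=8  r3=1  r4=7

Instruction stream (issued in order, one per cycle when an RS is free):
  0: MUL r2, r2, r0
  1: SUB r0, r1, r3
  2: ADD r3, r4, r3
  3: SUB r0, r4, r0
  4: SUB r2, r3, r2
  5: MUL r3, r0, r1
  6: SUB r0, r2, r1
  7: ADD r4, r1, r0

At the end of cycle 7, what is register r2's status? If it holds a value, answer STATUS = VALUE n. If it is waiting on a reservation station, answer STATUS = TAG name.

STATUS = TAG Add2

c1: issue MUL r2<-Mul1 | r0:9,r1:3,r2:Mul1,r3:1,r4:7
c2: issue SUB r0<-Add1 | r0:Add1,r1:3,r2:Mul1,r3:1,r4:7
c3: issue ADD r3<-Add2 | r0:Add1,r1:3,r2:Mul1,r3:Add2,r4:7
c4: CDB Add1=2; issue SUB r0<-Add1 | r0:Add1,r1:3,r2:Mul1,r3:Add2,r4:7
c5: CDB Add2=8; issue SUB r2<-Add2 | r0:Add1,r1:3,r2:Add2,r3:8,r4:7
c6: CDB Add1=5; issue MUL r3<-Mul2 | r0:5,r1:3,r2:Add2,r3:Mul2,r4:7
c7: CDB Mul1=72; issue SUB r0<-Add1 | r0:Add1,r1:3,r2:Add2,r3:Mul2,r4:7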